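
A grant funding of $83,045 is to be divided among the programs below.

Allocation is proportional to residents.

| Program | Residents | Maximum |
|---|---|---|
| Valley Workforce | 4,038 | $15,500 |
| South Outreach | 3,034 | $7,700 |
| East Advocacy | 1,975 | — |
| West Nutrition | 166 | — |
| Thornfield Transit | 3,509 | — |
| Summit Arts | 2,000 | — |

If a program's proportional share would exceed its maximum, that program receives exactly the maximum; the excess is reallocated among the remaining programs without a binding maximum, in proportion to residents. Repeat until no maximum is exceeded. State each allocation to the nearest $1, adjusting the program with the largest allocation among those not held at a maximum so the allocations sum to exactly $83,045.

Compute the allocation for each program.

Combined residents = 14,722.
Unconstrained shares: Valley Workforce 22,777.86; South Outreach 17,114.42; East Advocacy 11,140.73; West Nutrition 936.39; Thornfield Transit 19,793.84; Summit Arts 11,281.76.
Held at cap: Valley Workforce ($15,500), South Outreach ($7,700); balance $59,845 reallocated over remaining residents 7,650.
Redistributed shares: East Advocacy 15,450.18 → $15,450; West Nutrition 1,298.60 → $1,299; Thornfield Transit 27,450.47 → $27,450; Summit Arts 15,645.75 → $15,646.

Valley Workforce: $15,500 · South Outreach: $7,700 · East Advocacy: $15,450 · West Nutrition: $1,299 · Thornfield Transit: $27,450 · Summit Arts: $15,646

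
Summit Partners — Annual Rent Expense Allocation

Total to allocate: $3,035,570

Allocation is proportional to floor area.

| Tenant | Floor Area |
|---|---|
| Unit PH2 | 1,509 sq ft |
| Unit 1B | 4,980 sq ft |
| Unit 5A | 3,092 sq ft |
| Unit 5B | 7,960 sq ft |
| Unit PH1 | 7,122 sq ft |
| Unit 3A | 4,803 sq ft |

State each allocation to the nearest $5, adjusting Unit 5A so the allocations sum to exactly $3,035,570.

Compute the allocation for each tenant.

Sum of floor area: 29,466.
Pro-rata amounts: Unit PH2 1,509/29,466 × $3,035,570 = 155,456.29; Unit 1B 4,980/29,466 × $3,035,570 = 513,036.67; Unit 5A 3,092/29,466 × $3,035,570 = 318,536.02; Unit 5B 7,960/29,466 × $3,035,570 = 820,034.52; Unit PH1 7,122/29,466 × $3,035,570 = 733,704.25; Unit 3A 4,803/29,466 × $3,035,570 = 494,802.24.
At nearest $5: Unit PH2 $155,455; Unit 1B $513,035; Unit 5A $318,535; Unit 5B $820,035; Unit PH1 $733,705; Unit 3A $494,800. Sum = $3,035,565.
Difference $3,035,570 − $3,035,565 = +$5 applied to Unit 5A: Unit 5A becomes $318,540.

Unit PH2: $155,455 · Unit 1B: $513,035 · Unit 5A: $318,540 · Unit 5B: $820,035 · Unit PH1: $733,705 · Unit 3A: $494,800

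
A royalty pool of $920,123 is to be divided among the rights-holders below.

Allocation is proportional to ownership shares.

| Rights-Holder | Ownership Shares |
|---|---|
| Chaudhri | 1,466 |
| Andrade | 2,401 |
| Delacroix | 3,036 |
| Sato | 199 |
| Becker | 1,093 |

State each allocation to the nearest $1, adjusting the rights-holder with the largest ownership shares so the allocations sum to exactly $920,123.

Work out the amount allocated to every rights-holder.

Combined ownership shares = 8,195.
Proportional shares: Chaudhri 1,466/8,195 × $920,123 = 164,600.40; Andrade 2,401/8,195 × $920,123 = 269,580.88; Delacroix 3,036/8,195 × $920,123 = 340,877.78; Sato 199/8,195 × $920,123 = 22,343.44; Becker 1,093/8,195 × $920,123 = 122,720.49.
Rounded to nearest $1: Chaudhri $164,600; Andrade $269,581; Delacroix $340,878; Sato $22,343; Becker $122,720. Sum = $920,122.
Difference $920,123 − $920,122 = +$1 applied to largest ownership shares (Delacroix): Delacroix becomes $340,879.

Chaudhri: $164,600; Andrade: $269,581; Delacroix: $340,879; Sato: $22,343; Becker: $122,720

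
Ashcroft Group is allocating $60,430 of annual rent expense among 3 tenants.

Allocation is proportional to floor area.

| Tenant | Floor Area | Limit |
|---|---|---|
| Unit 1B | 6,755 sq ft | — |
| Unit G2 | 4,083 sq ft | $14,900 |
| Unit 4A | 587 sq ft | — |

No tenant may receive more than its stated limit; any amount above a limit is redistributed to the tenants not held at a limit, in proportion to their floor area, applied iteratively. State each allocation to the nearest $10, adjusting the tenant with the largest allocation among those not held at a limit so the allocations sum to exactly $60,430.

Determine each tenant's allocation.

Combined floor area = 11,425.
Unconstrained shares: Unit 1B 35,729.07; Unit G2 21,596.12; Unit 4A 3,104.81.
Held at cap: Unit G2 ($14,900); residual $45,530 reallocated over remaining floor area 7,342.
Shares after redistribution: Unit 1B 41,889.83 → $41,890; Unit 4A 3,640.17 → $3,640.

Unit 1B: $41,890 | Unit G2: $14,900 | Unit 4A: $3,640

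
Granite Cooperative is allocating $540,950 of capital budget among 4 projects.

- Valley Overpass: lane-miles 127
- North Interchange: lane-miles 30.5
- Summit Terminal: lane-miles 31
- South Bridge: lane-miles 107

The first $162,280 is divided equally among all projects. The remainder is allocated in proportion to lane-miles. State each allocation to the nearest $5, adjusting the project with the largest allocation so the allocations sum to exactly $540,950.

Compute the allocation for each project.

Valley Overpass: $203,315 | North Interchange: $79,655 | Summit Terminal: $80,295 | South Bridge: $177,685

First tranche $162,280 split equally: $40,570 each.
Remainder $378,670 by lane-miles (total 295.5): Valley Overpass 162,744.81 → $162,745; North Interchange 39,084.38 → $39,085; Summit Terminal 39,725.11 → $39,725; South Bridge 137,115.70 → $137,115.
Totals: Valley Overpass $40,570 + $162,745 = $203,315; North Interchange $40,570 + $39,085 = $79,655; Summit Terminal $40,570 + $39,725 = $80,295; South Bridge $40,570 + $137,115 = $177,685.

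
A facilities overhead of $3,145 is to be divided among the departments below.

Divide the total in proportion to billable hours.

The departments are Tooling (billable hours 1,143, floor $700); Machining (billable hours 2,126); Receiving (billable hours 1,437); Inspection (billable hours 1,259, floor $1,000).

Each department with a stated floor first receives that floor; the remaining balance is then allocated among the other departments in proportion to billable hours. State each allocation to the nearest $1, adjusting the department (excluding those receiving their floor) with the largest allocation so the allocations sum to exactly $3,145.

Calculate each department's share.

Fund the minimums — Tooling $700; Inspection $1,000. Residual $1,445.
Residual split over remaining billable hours 3,563: Machining 862.21 → $862; Receiving 582.79 → $583.

Tooling: $700; Machining: $862; Receiving: $583; Inspection: $1,000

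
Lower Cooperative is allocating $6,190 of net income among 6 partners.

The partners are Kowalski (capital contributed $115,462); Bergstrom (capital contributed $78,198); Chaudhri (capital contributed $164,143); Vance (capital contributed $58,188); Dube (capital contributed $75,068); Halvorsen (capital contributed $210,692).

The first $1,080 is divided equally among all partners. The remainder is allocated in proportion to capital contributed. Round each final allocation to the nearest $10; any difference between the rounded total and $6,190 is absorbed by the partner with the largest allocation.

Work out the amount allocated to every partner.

First tranche $1,080 split equally: $180 each.
Remainder $5,110 by capital contributed (total 701,751): Kowalski 840.77 → $840; Bergstrom 569.42 → $570; Chaudhri 1,195.25 → $1,200; Vance 423.71 → $420; Dube 546.63 → $550; Halvorsen 1,534.21 → $1,530.
Totals: Kowalski $180 + $840 = $1,020; Bergstrom $180 + $570 = $750; Chaudhri $180 + $1,200 = $1,380; Vance $180 + $420 = $600; Dube $180 + $550 = $730; Halvorsen $180 + $1,530 = $1,710.

Kowalski: $1,020; Bergstrom: $750; Chaudhri: $1,380; Vance: $600; Dube: $730; Halvorsen: $1,710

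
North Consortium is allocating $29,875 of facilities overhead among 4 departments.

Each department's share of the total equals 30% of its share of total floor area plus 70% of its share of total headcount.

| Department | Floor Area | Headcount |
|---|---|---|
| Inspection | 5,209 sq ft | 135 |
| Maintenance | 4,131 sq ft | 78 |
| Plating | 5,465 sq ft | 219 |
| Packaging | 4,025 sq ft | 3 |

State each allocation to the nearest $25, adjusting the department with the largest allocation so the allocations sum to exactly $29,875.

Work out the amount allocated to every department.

Inspection: $8,975 · Maintenance: $5,725 · Plating: $13,125 · Packaging: $2,050

Totals — floor area 18,830, headcount 435.
Composite weights (30% floor area + 70% headcount): Inspection 0.3002; Maintenance 0.1913; Plating 0.4395; Packaging 0.0690.
Proportional shares: Inspection 8,969.41; Maintenance 5,716.06; Plating 13,129.53; Packaging 2,060.00.
Rounded to nearest $25: Inspection $8,975; Maintenance $5,725; Plating $13,125; Packaging $2,050. Sum = $29,875.
Rounded total matches; no reconciliation needed.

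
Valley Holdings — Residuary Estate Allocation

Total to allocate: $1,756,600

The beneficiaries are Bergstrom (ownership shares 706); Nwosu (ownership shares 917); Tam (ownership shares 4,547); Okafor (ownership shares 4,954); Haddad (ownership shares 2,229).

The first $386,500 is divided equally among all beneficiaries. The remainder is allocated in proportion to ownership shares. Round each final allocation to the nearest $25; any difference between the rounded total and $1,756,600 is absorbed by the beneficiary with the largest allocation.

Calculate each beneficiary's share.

Bergstrom: $149,750 | Nwosu: $171,400 | Tam: $543,850 | Okafor: $585,600 | Haddad: $306,000

Equal tier: $386,500 ÷ 5 = $77,300 apiece.
Remainder $1,370,100 by ownership shares (total 13,353): Bergstrom 72,439.95 → $72,450; Nwosu 94,089.84 → $94,100; Tam 466,550.19 → $466,550; Okafor 508,310.90 → $508,300; Haddad 228,709.12 → $228,700.
Totals: Bergstrom $77,300 + $72,450 = $149,750; Nwosu $77,300 + $94,100 = $171,400; Tam $77,300 + $466,550 = $543,850; Okafor $77,300 + $508,300 = $585,600; Haddad $77,300 + $228,700 = $306,000.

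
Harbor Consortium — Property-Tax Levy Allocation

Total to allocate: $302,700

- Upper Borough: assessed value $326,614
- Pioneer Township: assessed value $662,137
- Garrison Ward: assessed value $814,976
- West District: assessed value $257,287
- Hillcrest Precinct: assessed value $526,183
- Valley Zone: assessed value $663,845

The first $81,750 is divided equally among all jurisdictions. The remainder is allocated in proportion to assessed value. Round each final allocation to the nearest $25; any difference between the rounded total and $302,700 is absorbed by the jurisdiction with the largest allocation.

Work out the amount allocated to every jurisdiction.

Upper Borough: $35,825 · Pioneer Township: $58,625 · Garrison Ward: $69,025 · West District: $31,100 · Hillcrest Precinct: $49,375 · Valley Zone: $58,750

First tranche $81,750 split equally: $13,625 each.
Remainder $220,950 by assessed value (total 3,251,042): Upper Borough 22,197.61 → $22,200; Pioneer Township 45,000.70 → $45,000; Garrison Ward 55,388.07 → $55,400; West District 17,485.95 → $17,475; Hillcrest Precinct 35,760.88 → $35,750; Valley Zone 45,116.78 → $45,125.
Totals: Upper Borough $13,625 + $22,200 = $35,825; Pioneer Township $13,625 + $45,000 = $58,625; Garrison Ward $13,625 + $55,400 = $69,025; West District $13,625 + $17,475 = $31,100; Hillcrest Precinct $13,625 + $35,750 = $49,375; Valley Zone $13,625 + $45,125 = $58,750.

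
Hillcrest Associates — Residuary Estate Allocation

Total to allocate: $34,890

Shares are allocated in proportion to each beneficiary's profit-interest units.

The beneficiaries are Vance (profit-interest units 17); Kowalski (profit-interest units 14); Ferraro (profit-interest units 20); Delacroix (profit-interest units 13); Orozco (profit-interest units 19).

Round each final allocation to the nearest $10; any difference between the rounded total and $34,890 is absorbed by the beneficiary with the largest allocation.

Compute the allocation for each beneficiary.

Vance: $7,150 | Kowalski: $5,890 | Ferraro: $8,400 | Delacroix: $5,460 | Orozco: $7,990

Sum of profit-interest units: 83.
Proportional shares: Vance 17/83 × $34,890 = 7,146.14; Kowalski 14/83 × $34,890 = 5,885.06; Ferraro 20/83 × $34,890 = 8,407.23; Delacroix 13/83 × $34,890 = 5,464.70; Orozco 19/83 × $34,890 = 7,986.87.
After rounding ($10): Vance $7,150; Kowalski $5,890; Ferraro $8,410; Delacroix $5,460; Orozco $7,990. Sum = $34,900.
Difference $34,890 − $34,900 = −$10 applied to largest allocation (Ferraro): Ferraro becomes $8,400.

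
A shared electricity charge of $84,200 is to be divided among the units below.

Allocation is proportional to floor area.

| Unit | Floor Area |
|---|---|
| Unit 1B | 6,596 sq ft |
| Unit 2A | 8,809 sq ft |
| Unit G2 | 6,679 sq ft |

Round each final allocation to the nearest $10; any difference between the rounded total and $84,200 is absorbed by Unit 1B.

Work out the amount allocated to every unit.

Total floor area = 22,084.
Unrounded shares: Unit 1B 6,596/22,084 × $84,200 = 25,148.67; Unit 2A 8,809/22,084 × $84,200 = 33,586.21; Unit G2 6,679/22,084 × $84,200 = 25,465.12.
Rounded to nearest $10: Unit 1B $25,150; Unit 2A $33,590; Unit G2 $25,470. Sum = $84,210.
Difference $84,200 − $84,210 = −$10 applied to Unit 1B: Unit 1B becomes $25,140.

Unit 1B: $25,140 | Unit 2A: $33,590 | Unit G2: $25,470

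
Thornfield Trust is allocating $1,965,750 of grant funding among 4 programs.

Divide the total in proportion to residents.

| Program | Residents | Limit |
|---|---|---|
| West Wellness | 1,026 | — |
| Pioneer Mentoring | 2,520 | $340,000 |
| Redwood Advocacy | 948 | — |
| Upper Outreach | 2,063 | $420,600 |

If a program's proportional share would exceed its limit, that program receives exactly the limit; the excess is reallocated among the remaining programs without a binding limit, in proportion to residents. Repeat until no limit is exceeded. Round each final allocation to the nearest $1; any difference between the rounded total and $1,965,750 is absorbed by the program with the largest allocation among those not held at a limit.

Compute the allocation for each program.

Sum of residents: 6,557.
Pro-rata shares before constraints: West Wellness 307,588.76; Pioneer Mentoring 755,481.17; Redwood Advocacy 284,204.82; Upper Outreach 618,475.26.
Cap binds for Pioneer Mentoring ($340,000), Upper Outreach ($420,600); balance $1,205,150 reallocated over remaining residents 1,974.
Remaining shares: West Wellness 626,384.95 → $626,385; Redwood Advocacy 578,765.05 → $578,765.

West Wellness: $626,385 · Pioneer Mentoring: $340,000 · Redwood Advocacy: $578,765 · Upper Outreach: $420,600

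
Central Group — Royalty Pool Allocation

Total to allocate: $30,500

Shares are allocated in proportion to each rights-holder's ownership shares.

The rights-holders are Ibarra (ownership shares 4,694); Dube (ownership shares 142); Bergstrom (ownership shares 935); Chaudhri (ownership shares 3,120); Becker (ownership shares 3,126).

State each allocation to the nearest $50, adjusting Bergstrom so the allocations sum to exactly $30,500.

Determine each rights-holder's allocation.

Ibarra: $11,900; Dube: $350; Bergstrom: $2,400; Chaudhri: $7,900; Becker: $7,950

Total ownership shares = 12,017.
Pro-rata amounts: Ibarra 4,694/12,017 × $30,500 = 11,913.71; Dube 142/12,017 × $30,500 = 360.41; Bergstrom 935/12,017 × $30,500 = 2,373.10; Chaudhri 3,120/12,017 × $30,500 = 7,918.78; Becker 3,126/12,017 × $30,500 = 7,934.01.
At nearest $50: Ibarra $11,900; Dube $350; Bergstrom $2,350; Chaudhri $7,900; Becker $7,950. Sum = $30,450.
Difference $30,500 − $30,450 = +$50 applied to Bergstrom: Bergstrom becomes $2,400.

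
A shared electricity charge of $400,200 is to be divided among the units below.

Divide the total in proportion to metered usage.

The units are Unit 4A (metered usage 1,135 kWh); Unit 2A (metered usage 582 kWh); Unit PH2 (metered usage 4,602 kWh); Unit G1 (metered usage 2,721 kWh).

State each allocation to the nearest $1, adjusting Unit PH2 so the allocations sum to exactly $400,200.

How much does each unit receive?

Unit 4A: $50,246 · Unit 2A: $25,765 · Unit PH2: $203,731 · Unit G1: $120,458

Metered usage total: 9,040.
Raw shares: Unit 4A 1,135/9,040 × $400,200 = 50,246.35; Unit 2A 582/9,040 × $400,200 = 25,765.09; Unit PH2 4,602/9,040 × $400,200 = 203,730.13; Unit G1 2,721/9,040 × $400,200 = 120,458.43.
After rounding ($1): Unit 4A $50,246; Unit 2A $25,765; Unit PH2 $203,730; Unit G1 $120,458. Sum = $400,199.
Difference $400,200 − $400,199 = +$1 applied to Unit PH2: Unit PH2 becomes $203,731.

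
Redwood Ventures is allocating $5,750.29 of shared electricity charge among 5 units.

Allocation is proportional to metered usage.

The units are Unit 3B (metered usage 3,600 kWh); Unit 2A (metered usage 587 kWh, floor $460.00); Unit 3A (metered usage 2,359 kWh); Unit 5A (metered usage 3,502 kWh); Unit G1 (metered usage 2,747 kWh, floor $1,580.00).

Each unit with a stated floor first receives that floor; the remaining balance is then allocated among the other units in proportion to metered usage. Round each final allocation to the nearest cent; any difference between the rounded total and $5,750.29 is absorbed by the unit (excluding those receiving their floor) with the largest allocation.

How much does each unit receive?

Unit 3B: $1,411.80 | Unit 2A: $460.00 | Unit 3A: $925.12 | Unit 5A: $1,373.37 | Unit G1: $1,580.00

Minimums first: Unit 2A $460.00; Unit G1 $1,580.00. Balance $3,710.29.
Balance split over remaining metered usage 9,461: Unit 3B 1,411.8004 → $1,411.80; Unit 3A 925.1215 → $925.12; Unit 5A 1,373.3681 → $1,373.37.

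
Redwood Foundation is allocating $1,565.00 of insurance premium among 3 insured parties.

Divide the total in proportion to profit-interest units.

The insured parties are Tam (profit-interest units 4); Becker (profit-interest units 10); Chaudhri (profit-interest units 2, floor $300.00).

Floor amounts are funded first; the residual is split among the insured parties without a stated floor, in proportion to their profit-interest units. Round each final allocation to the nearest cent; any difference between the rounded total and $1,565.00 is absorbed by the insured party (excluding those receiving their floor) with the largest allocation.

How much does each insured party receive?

Tam: $361.43 · Becker: $903.57 · Chaudhri: $300.00

Minimums first: Chaudhri $300.00. Balance $1,265.00.
Balance split over remaining profit-interest units 14: Tam 361.4286 → $361.43; Becker 903.5714 → $903.57.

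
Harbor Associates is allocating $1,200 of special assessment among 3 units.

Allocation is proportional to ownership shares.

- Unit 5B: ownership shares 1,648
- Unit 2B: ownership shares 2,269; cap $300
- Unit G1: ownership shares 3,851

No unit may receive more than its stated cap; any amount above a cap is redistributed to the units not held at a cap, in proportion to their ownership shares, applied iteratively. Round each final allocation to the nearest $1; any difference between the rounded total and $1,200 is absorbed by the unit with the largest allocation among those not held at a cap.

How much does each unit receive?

Combined ownership shares = 7,768.
Pro-rata shares before constraints: Unit 5B 254.58; Unit 2B 350.51; Unit G1 594.90.
Capped: Unit 2B ($300); balance $900 reallocated over remaining ownership shares 5,499.
Remaining shares: Unit 5B 269.72 → $270; Unit G1 630.28 → $630.

Unit 5B: $270; Unit 2B: $300; Unit G1: $630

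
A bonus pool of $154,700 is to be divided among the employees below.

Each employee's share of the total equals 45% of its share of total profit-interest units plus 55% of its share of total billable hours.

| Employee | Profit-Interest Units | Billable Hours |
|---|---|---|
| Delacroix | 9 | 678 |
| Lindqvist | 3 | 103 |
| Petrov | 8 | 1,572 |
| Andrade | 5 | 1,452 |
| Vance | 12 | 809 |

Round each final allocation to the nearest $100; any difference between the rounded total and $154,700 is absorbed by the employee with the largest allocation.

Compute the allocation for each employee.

Totals — profit-interest units 37, billable hours 4,614.
Blended shares (45% profit-interest units + 55% billable hours): Delacroix 0.1903; Lindqvist 0.0488; Petrov 0.2847; Andrade 0.2339; Vance 0.2424.
Proportional shares: Delacroix 29,436.12; Lindqvist 7,543.84; Petrov 44,040.54; Andrade 36,183.21; Vance 37,496.30.
After rounding ($100): Delacroix $29,400; Lindqvist $7,500; Petrov $44,000; Andrade $36,200; Vance $37,500. Sum = $154,600.
Difference $154,700 − $154,600 = +$100 applied to largest allocation (Petrov): Petrov becomes $44,100.

Delacroix: $29,400 · Lindqvist: $7,500 · Petrov: $44,100 · Andrade: $36,200 · Vance: $37,500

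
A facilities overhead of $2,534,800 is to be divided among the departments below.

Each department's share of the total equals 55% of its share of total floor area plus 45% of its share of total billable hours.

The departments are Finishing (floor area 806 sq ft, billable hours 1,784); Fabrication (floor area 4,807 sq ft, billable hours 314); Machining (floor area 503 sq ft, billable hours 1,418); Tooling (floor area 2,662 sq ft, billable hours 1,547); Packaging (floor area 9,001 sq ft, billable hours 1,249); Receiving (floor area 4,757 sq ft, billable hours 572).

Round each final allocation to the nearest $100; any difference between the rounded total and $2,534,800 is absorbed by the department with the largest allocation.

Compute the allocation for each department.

Floor area total 22,536; billable hours total 6,884.
Blended shares (55% floor area + 45% billable hours): Finishing 0.1363; Fabrication 0.1378; Machining 0.1050; Tooling 0.1661; Packaging 0.3013; Receiving 0.1535.
Unrounded shares: Finishing 345,465.34; Fabrication 349,403.41; Machining 266,075.71; Tooling 421,012.44; Packaging 763,782.93; Receiving 389,060.16.
After rounding ($100): Finishing $345,500; Fabrication $349,400; Machining $266,100; Tooling $421,000; Packaging $763,800; Receiving $389,100. Sum = $2,534,900.
Difference $2,534,800 − $2,534,900 = −$100 applied to largest allocation (Packaging): Packaging becomes $763,700.

Finishing: $345,500 | Fabrication: $349,400 | Machining: $266,100 | Tooling: $421,000 | Packaging: $763,700 | Receiving: $389,100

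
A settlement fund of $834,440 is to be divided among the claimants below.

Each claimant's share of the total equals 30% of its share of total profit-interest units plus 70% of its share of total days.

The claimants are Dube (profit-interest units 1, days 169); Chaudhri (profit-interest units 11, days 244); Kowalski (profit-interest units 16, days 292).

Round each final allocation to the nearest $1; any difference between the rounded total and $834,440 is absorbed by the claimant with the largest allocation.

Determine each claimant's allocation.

Dube: $148,961 · Chaudhri: $300,504 · Kowalski: $384,975

Profit-interest units total 28; days total 705.
Combined weights (30% profit-interest units + 70% days): Dube 0.1785; Chaudhri 0.3601; Kowalski 0.4614.
Proportional shares: Dube 148,960.64; Chaudhri 300,504.08; Kowalski 384,975.28.
Rounded to nearest $1: Dube $148,961; Chaudhri $300,504; Kowalski $384,975. Sum = $834,440.
Rounded total matches; no reconciliation needed.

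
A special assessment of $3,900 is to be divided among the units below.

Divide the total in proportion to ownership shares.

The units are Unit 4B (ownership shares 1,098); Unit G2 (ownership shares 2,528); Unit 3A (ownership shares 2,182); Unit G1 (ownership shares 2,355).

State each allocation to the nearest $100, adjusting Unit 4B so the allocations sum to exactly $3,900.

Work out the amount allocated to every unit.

Unit 4B: $600 | Unit G2: $1,200 | Unit 3A: $1,000 | Unit G1: $1,100

Sum of ownership shares: 8,163.
Pro-rata amounts: Unit 4B 1,098/8,163 × $3,900 = 524.59; Unit G2 2,528/8,163 × $3,900 = 1,207.79; Unit 3A 2,182/8,163 × $3,900 = 1,042.48; Unit G1 2,355/8,163 × $3,900 = 1,125.14.
At nearest $100: Unit 4B $500; Unit G2 $1,200; Unit 3A $1,000; Unit G1 $1,100. Sum = $3,800.
Difference $3,900 − $3,800 = +$100 applied to Unit 4B: Unit 4B becomes $600.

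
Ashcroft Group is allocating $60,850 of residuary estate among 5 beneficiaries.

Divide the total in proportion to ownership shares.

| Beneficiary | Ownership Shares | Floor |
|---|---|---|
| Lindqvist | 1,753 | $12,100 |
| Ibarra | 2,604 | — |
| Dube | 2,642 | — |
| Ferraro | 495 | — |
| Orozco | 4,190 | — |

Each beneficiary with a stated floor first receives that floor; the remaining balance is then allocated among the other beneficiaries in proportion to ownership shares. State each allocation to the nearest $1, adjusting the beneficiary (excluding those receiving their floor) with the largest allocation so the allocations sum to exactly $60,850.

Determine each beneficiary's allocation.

Lindqvist: $12,100 | Ibarra: $12,783 | Dube: $12,969 | Ferraro: $2,430 | Orozco: $20,568

Guaranteed amounts: Lindqvist $12,100. Residual $48,750.
Residual split over remaining ownership shares 9,931: Ibarra 12,782.70 → $12,783; Dube 12,969.24 → $12,969; Ferraro 2,429.89 → $2,430; Orozco 20,568.17 → $20,568.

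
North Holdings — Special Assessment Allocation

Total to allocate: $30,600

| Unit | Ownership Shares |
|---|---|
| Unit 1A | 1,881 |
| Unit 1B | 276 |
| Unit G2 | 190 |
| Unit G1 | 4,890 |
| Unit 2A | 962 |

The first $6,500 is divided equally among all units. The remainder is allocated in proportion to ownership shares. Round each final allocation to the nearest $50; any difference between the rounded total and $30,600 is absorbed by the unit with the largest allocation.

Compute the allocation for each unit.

Unit 1A: $6,850 | Unit 1B: $2,100 | Unit G2: $1,850 | Unit G1: $15,650 | Unit 2A: $4,150

Equal tier: $6,500 ÷ 5 = $1,300 apiece.
Remainder $24,100 by ownership shares (total 8,199): Unit 1A 5,528.98 → $5,550; Unit 1B 811.27 → $800; Unit G2 558.48 → $550; Unit G1 14,373.58 → $14,350; Unit 2A 2,827.69 → $2,850.
Totals: Unit 1A $1,300 + $5,550 = $6,850; Unit 1B $1,300 + $800 = $2,100; Unit G2 $1,300 + $550 = $1,850; Unit G1 $1,300 + $14,350 = $15,650; Unit 2A $1,300 + $2,850 = $4,150.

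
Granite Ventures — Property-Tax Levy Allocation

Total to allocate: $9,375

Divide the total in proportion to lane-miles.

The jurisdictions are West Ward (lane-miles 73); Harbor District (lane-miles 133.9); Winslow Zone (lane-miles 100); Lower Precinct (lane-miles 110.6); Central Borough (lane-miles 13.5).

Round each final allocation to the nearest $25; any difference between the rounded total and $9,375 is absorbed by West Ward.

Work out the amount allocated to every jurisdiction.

Total lane-miles = 431.
Proportional shares: West Ward 73/431 × $9,375 = 1,587.88; Harbor District 133.9/431 × $9,375 = 2,912.56; Winslow Zone 100/431 × $9,375 = 2,175.17; Lower Precinct 110.6/431 × $9,375 = 2,405.74; Central Borough 13.5/431 × $9,375 = 293.65.
At nearest $25: West Ward $1,600; Harbor District $2,925; Winslow Zone $2,175; Lower Precinct $2,400; Central Borough $300. Sum = $9,400.
Difference $9,375 − $9,400 = −$25 applied to West Ward: West Ward becomes $1,575.

West Ward: $1,575 · Harbor District: $2,925 · Winslow Zone: $2,175 · Lower Precinct: $2,400 · Central Borough: $300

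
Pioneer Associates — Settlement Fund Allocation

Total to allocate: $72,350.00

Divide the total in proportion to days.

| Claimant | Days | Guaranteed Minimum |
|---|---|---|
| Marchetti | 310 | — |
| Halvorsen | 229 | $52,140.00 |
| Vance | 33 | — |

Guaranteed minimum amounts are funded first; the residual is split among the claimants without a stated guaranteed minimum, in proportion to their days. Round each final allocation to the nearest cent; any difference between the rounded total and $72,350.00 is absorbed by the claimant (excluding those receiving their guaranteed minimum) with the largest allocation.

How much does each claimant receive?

Marchetti: $18,265.60 | Halvorsen: $52,140.00 | Vance: $1,944.40

Guaranteed amounts: Halvorsen $52,140.00. Balance $20,210.00.
Balance split over remaining days 343: Marchetti 18,265.5977 → $18,265.60; Vance 1,944.4023 → $1,944.40.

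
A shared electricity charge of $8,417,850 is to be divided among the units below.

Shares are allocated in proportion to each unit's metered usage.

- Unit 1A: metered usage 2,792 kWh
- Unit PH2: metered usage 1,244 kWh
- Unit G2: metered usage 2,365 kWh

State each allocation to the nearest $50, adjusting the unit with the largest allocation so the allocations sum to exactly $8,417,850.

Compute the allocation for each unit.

Unit 1A: $3,671,750; Unit PH2: $1,635,950; Unit G2: $3,110,150

Metered usage total: 6,401.
Proportional shares: Unit 1A 2,792/6,401 × $8,417,850 = 3,671,713.36; Unit PH2 1,244/6,401 × $8,417,850 = 1,635,963.97; Unit G2 2,365/6,401 × $8,417,850 = 3,110,172.67.
After rounding ($50): Unit 1A $3,671,700; Unit PH2 $1,635,950; Unit G2 $3,110,150. Sum = $8,417,800.
Difference $8,417,850 − $8,417,800 = +$50 applied to largest allocation (Unit 1A): Unit 1A becomes $3,671,750.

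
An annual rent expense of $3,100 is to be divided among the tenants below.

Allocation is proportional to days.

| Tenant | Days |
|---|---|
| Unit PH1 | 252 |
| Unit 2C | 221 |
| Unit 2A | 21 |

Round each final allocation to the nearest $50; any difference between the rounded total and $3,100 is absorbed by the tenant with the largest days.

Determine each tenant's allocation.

Unit PH1: $1,550 | Unit 2C: $1,400 | Unit 2A: $150

Days total: 252 + 221 + 21 = 494.
Proportional shares: Unit PH1 1,581.38; Unit 2C 1,386.84; Unit 2A 131.78.
Rounded to nearest $50: Unit PH1 $1,600; Unit 2C $1,400; Unit 2A $150. Sum = $3,150.
Difference $3,100 − $3,150 = −$50 applied to largest days (Unit PH1): Unit PH1 becomes $1,550.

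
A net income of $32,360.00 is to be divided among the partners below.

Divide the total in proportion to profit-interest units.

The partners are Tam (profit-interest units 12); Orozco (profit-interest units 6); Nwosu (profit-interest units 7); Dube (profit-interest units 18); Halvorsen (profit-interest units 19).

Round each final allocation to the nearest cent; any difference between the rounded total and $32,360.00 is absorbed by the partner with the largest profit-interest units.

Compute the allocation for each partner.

Tam: $6,263.23 | Orozco: $3,131.61 | Nwosu: $3,653.55 | Dube: $9,394.84 | Halvorsen: $9,916.77

Sum of profit-interest units: 12 + 6 + 7 + 18 + 19 = 62.
Pro-rata amounts: Tam 6,263.2258; Orozco 3,131.6129; Nwosu 3,653.5484; Dube 9,394.8387; Halvorsen 9,916.7742.
After rounding (cent): Tam $6,263.23; Orozco $3,131.61; Nwosu $3,653.55; Dube $9,394.84; Halvorsen $9,916.77. Sum = $32,360.00.
No rounding difference to absorb.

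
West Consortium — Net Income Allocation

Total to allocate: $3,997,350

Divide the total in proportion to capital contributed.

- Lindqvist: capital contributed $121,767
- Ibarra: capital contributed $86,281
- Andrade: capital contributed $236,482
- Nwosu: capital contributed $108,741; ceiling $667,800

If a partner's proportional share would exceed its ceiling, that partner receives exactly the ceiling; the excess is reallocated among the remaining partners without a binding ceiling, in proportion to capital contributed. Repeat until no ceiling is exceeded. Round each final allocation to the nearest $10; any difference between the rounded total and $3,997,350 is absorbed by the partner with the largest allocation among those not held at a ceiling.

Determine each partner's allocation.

Total capital contributed = 553,271.
Unconstrained shares: Lindqvist 879,759.32; Ibarra 623,375.08; Andrade 1,708,568.36; Nwosu 785,647.24.
Held at cap: Nwosu ($667,800); residual $3,329,550 reallocated over remaining capital contributed 444,530.
Redistributed shares: Lindqvist 912,040.39 → $912,040; Ibarra 646,248.63 → $646,250; Andrade 1,771,260.98 → $1,771,260.

Lindqvist: $912,040; Ibarra: $646,250; Andrade: $1,771,260; Nwosu: $667,800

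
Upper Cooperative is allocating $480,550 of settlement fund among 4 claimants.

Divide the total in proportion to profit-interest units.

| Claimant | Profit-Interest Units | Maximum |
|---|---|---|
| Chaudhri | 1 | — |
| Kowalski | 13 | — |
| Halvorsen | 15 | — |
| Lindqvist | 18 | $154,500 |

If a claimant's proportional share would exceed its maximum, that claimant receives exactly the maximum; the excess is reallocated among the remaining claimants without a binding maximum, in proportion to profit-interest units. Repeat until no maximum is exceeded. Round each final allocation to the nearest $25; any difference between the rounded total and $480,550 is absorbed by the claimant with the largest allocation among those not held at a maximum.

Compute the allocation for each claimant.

Sum of profit-interest units: 47.
Unconstrained shares: Chaudhri 10,224.47; Kowalski 132,918.09; Halvorsen 153,367.02; Lindqvist 184,040.43.
Capped: Lindqvist ($154,500); remaining pool $326,050 reallocated over remaining profit-interest units 29.
Redistributed shares: Chaudhri 11,243.10 → $11,250; Kowalski 146,160.34 → $146,150; Halvorsen 168,646.55 → $168,650.

Chaudhri: $11,250 | Kowalski: $146,150 | Halvorsen: $168,650 | Lindqvist: $154,500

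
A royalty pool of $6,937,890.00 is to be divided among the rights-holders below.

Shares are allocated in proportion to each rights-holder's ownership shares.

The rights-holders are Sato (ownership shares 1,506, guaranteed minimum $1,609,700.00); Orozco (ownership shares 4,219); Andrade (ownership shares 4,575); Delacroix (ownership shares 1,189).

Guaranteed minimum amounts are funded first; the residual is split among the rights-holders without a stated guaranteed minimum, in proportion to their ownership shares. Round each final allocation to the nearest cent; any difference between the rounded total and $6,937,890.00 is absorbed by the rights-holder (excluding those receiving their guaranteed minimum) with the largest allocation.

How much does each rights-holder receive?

Sato: $1,609,700.00 · Orozco: $2,251,791.41 · Andrade: $2,441,797.98 · Delacroix: $634,600.61

Fund the minimums — Sato $1,609,700.00. Balance $5,328,190.00.
Balance split over remaining ownership shares 9,983: Orozco 2,251,791.4064 → $2,251,791.41; Andrade 2,441,797.9816 → $2,441,797.98; Delacroix 634,600.6120 → $634,600.61.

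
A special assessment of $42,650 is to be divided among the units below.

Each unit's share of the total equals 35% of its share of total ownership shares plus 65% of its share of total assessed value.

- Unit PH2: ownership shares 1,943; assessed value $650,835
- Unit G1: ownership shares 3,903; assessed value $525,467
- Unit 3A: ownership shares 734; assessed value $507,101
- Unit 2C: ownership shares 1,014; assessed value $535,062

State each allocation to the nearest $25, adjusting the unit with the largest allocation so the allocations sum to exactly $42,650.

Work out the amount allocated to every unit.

Unit PH2: $11,950 · Unit G1: $14,250 · Unit 3A: $7,775 · Unit 2C: $8,675

Ownership shares total 7,594; assessed value total 2,218,465.
Combined weights (35% ownership shares + 65% assessed value): Unit PH2 0.2802; Unit G1 0.3338; Unit 3A 0.1824; Unit 2C 0.2035.
Raw shares: Unit PH2 11,952.35; Unit G1 14,238.48; Unit 3A 7,779.68; Unit 2C 8,679.49.
Rounded to nearest $25: Unit PH2 $11,950; Unit G1 $14,250; Unit 3A $7,775; Unit 2C $8,675. Sum = $42,650.
Rounded total matches; no reconciliation needed.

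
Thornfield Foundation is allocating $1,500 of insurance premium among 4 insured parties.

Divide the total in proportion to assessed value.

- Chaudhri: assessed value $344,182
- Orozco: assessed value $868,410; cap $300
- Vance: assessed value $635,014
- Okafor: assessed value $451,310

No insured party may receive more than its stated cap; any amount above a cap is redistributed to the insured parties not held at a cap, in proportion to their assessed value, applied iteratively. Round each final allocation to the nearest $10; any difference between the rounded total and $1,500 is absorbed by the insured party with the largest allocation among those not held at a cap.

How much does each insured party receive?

Chaudhri: $290 · Orozco: $300 · Vance: $530 · Okafor: $380

Combined assessed value = 2,298,916.
Unconstrained shares: Chaudhri 224.57; Orozco 566.62; Vance 414.33; Okafor 294.47.
Held at cap: Orozco ($300); remaining pool $1,200 reallocated over remaining assessed value 1,430,506.
Shares after redistribution: Chaudhri 288.72 → $290; Vance 532.69 → $530; Okafor 378.59 → $380.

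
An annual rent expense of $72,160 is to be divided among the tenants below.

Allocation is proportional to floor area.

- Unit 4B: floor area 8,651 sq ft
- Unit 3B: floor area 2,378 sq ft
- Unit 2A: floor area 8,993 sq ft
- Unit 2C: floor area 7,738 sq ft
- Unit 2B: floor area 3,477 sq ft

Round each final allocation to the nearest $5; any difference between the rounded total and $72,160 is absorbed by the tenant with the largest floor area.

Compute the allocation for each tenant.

Unit 4B: $19,985; Unit 3B: $5,495; Unit 2A: $20,775; Unit 2C: $17,875; Unit 2B: $8,030

Combined floor area = 8,651 + 2,378 + 8,993 + 7,738 + 3,477 = 31,237.
Unrounded shares: Unit 4B 19,984.51; Unit 3B 5,493.37; Unit 2A 20,774.56; Unit 2C 17,875.41; Unit 2B 8,032.15.
After rounding ($5): Unit 4B $19,985; Unit 3B $5,495; Unit 2A $20,775; Unit 2C $17,875; Unit 2B $8,030. Sum = $72,160.
Sum already equals the total — no adjustment.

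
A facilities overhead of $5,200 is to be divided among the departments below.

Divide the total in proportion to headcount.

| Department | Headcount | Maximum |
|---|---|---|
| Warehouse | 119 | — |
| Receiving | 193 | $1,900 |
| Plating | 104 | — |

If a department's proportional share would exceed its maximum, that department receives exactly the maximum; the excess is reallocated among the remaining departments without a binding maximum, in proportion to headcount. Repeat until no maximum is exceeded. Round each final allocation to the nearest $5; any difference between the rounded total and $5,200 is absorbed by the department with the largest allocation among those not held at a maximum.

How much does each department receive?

Warehouse: $1,760 | Receiving: $1,900 | Plating: $1,540

Total headcount = 416.
Proportional shares (ignoring caps): Warehouse 1,487.50; Receiving 2,412.50; Plating 1,300.00.
Cap binds for Receiving ($1,900); balance $3,300 reallocated over remaining headcount 223.
Redistributed shares: Warehouse 1,760.99 → $1,760; Plating 1,539.01 → $1,540.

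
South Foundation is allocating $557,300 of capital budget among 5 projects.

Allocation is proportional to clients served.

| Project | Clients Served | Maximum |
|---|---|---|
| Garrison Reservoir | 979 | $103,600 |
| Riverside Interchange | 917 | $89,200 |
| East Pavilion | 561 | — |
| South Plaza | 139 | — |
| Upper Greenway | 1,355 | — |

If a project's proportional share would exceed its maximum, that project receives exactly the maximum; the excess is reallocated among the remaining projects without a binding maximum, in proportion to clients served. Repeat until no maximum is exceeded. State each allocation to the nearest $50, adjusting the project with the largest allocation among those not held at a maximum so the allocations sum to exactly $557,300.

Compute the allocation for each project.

Garrison Reservoir: $103,600 · Riverside Interchange: $89,200 · East Pavilion: $99,500 · South Plaza: $24,650 · Upper Greenway: $240,350

Sum of clients served: 3,951.
Unconstrained shares: Garrison Reservoir 138,090.79; Riverside Interchange 129,345.51; East Pavilion 79,130.68; South Plaza 19,606.35; Upper Greenway 191,126.68.
Held at cap: Garrison Reservoir ($103,600), Riverside Interchange ($89,200); balance $364,500 reallocated over remaining clients served 2,055.
Redistributed shares: East Pavilion 99,505.84 → $99,500; South Plaza 24,654.74 → $24,650; Upper Greenway 240,339.42 → $240,350.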